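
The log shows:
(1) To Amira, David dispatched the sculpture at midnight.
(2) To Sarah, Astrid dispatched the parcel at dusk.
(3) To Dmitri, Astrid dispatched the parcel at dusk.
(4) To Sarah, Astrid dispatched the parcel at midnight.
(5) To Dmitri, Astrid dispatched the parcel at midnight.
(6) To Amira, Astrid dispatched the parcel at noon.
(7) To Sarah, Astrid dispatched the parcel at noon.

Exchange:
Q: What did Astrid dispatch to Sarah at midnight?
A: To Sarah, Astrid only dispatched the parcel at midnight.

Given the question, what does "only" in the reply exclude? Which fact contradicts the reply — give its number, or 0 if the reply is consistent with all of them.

0

The question "What did ...?" targets the thing, so in the reply the focus falls on "the parcel".
"Only" then excludes alternative things while the background — agent = Astrid, recipient = Sarah, setting = at midnight — is held fixed.
No listed fact shares that background with another thing. Nothing contradicts the reply.
(Fact (5) would refute a reading with focus on the recipient — but that is not what the question asks.)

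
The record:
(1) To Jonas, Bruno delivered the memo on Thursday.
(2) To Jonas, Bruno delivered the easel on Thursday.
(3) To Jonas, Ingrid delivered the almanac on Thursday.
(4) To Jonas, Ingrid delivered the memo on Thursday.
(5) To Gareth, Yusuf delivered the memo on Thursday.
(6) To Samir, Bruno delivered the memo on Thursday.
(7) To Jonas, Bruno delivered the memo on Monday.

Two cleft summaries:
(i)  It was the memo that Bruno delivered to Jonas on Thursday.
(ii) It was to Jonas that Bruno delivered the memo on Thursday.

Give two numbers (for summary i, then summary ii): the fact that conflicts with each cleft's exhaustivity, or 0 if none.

Summary (i) focuses "the memo" (the thing); background agent = Bruno, recipient = Jonas, setting = on Thursday. Fact (2) matches that background with thing = the easel — refutes (i).
Summary (ii) focuses "Jonas" (the recipient); background agent = Bruno, thing = the memo, setting = on Thursday. Fact (6) matches that background with recipient = Samir — refutes (ii).

2, 6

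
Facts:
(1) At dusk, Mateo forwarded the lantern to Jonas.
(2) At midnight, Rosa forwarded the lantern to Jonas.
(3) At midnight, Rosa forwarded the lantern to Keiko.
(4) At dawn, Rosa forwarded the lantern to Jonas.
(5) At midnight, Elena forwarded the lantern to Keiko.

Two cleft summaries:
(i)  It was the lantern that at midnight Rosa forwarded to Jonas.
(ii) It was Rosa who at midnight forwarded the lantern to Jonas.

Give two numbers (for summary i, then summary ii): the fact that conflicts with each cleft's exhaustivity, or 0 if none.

0, 0

(i): focus "the lantern". No fact shares Rosa as agent and Jonas as recipient and at midnight as setting with a different thing. 0.
(ii): focus "Rosa". No fact shares the lantern as thing and Jonas as recipient and at midnight as setting with a different agent. 0.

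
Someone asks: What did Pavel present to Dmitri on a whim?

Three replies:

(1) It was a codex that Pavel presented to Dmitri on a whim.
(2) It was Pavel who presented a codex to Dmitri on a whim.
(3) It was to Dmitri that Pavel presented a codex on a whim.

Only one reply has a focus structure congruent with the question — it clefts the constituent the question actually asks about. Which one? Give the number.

The question word "what" targets the direct object.
Option (1) clefts "a codex" — that matches what the question asks about.
Option (2) clefts "Pavel" — the subject (agent), not what was asked.
Option (3) clefts "to Dmitri" — the recipient, not what was asked.
So the congruent reply is (1).

1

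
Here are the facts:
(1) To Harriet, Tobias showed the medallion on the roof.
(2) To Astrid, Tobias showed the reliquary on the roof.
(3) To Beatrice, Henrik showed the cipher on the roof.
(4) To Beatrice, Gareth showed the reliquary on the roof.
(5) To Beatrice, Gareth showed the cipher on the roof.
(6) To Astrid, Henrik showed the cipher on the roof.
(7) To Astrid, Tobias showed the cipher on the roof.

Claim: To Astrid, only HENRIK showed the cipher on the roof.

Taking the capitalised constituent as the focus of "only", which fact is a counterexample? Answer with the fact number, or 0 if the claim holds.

7

The capitals mark "Henrik" as focus. So "only" rules out other agents, with the rest (the cipher as thing and Astrid as recipient and on the roof as setting) as background.
Fact (7) matches on the cipher as thing and Astrid as recipient and on the roof as setting, but has agent = Tobias instead. That refutes the claim.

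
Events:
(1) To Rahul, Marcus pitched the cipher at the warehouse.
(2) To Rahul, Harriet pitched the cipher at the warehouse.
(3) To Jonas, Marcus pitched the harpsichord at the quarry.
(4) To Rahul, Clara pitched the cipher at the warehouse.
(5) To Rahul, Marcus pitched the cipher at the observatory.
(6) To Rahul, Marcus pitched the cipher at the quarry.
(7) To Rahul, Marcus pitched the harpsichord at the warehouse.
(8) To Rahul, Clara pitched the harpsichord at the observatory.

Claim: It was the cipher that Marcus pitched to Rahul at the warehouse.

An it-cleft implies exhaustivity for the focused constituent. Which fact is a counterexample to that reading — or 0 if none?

7

Focus of the cleft: "the cipher" (the thing). Presupposed background: Marcus as agent and Rahul as recipient and at the warehouse as setting.
The exhaustive reading says no other thing fits that background.
Fact (7) shares the background but with thing = the harpsichord; exhaustivity is violated.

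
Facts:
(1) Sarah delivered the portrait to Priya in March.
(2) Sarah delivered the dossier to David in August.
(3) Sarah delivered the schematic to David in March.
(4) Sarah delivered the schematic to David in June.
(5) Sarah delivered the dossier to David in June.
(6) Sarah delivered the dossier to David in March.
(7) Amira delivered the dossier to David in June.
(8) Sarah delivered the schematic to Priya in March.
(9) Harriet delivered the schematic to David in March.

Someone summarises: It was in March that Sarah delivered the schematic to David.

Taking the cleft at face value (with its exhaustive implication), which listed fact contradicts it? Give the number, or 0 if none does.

The cleft puts "in March" in focus and presupposes the open proposition with Sarah as agent and the schematic as thing and David as recipient.
The exhaustive reading says no other setting fits that background.
Fact (4) shares the background but with setting = in June; exhaustivity is violated.

4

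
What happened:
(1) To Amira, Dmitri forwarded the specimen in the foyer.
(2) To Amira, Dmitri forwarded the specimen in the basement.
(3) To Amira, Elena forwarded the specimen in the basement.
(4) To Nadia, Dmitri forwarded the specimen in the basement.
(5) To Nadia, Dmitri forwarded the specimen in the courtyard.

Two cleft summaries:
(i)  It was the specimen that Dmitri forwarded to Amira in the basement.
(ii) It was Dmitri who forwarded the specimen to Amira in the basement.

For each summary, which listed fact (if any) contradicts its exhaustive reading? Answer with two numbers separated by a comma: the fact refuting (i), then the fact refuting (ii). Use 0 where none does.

(i): focus "the specimen". No fact shares agent = Dmitri, recipient = Amira, setting = in the basement with a different thing. 0.
(ii): focus "Dmitri". Looking for thing = the specimen, recipient = Amira, setting = in the basement with some other agent — fact (3) has Elena there. Refuted.

0, 3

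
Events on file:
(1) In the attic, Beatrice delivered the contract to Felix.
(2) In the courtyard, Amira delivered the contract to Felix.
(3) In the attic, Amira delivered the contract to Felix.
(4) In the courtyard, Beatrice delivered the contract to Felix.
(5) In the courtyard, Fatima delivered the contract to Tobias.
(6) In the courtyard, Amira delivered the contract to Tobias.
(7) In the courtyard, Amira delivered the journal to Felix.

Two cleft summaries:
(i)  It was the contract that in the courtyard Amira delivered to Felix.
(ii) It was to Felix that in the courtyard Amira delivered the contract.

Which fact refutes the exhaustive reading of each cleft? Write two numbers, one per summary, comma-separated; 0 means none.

7, 6

(i): focus "the contract". Looking for same agent, recipient, setting (Amira / Felix / in the courtyard) with some other thing — fact (7) has the journal there. Refuted.
(ii): focus "Felix". Looking for same agent, thing, setting (Amira / the contract / in the courtyard) with some other recipient — fact (6) has Tobias there. Refuted.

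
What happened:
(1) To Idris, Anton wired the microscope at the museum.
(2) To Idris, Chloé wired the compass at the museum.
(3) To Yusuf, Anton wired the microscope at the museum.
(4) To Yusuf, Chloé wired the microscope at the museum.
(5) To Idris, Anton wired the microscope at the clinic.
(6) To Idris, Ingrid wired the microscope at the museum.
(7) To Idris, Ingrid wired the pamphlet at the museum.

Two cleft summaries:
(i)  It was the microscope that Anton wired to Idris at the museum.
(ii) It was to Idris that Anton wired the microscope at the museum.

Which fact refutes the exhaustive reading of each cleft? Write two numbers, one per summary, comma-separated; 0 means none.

0, 3

Summary (i) focuses "the microscope" (the thing); background agent = Anton, recipient = Idris, setting = at the museum. No fact matches that background with a different thing, so 0.
Summary (ii) focuses "Idris" (the recipient); background agent = Anton, thing = the microscope, setting = at the museum. Fact (3) matches that background with recipient = Yusuf — refutes (ii).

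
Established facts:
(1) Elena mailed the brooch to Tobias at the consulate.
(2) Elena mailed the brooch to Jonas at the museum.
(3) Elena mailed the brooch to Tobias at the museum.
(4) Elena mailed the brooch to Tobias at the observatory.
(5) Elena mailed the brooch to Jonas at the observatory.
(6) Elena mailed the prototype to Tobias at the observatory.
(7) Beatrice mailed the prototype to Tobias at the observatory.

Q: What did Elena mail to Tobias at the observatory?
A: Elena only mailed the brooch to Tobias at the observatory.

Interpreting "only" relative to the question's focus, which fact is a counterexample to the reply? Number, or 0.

6

The question "What did ...?" targets the thing, so in the reply the focus falls on "the brooch".
So "only" ranges over things; the rest (same agent, recipient, setting (Elena / Tobias / at the observatory)) is presupposed.
Fact (6) shares the background with a different thing (the prototype) — counterexample.
(Fact (1) would refute a reading with focus on the setting — but that is not what the question asks.)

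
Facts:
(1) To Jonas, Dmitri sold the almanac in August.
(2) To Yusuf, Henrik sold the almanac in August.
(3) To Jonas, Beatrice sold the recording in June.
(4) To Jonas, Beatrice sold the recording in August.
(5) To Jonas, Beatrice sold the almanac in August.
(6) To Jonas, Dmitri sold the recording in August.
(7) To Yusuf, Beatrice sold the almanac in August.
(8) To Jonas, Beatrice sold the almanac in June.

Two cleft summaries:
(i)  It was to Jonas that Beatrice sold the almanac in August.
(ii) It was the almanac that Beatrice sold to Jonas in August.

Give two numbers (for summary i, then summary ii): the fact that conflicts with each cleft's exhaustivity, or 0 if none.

7, 4

(i): focus "Jonas". Looking for agent = Beatrice, thing = the almanac, setting = in August with some other recipient — fact (7) has Yusuf there. Refuted.
(ii): focus "the almanac". Looking for agent = Beatrice, recipient = Jonas, setting = in August with some other thing — fact (4) has the recording there. Refuted.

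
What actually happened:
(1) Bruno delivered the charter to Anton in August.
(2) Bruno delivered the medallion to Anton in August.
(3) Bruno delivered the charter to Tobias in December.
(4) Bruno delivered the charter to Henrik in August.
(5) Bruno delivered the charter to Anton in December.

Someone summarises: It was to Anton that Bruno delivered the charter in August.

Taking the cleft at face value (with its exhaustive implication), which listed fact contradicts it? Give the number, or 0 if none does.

4

The cleft puts "Anton" in focus and presupposes the open proposition with agent = Bruno, thing = the charter, setting = in August.
Exhaustivity: Anton is the only recipient satisfying that background.
Fact (4) shares the background but with recipient = Henrik; exhaustivity is violated.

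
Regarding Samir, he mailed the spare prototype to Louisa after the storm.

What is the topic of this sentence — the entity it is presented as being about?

Samir

The construction explicitly marks "Samir" as what the sentence is about — the topic.
The remainder of the clause is the comment (what is said about the topic).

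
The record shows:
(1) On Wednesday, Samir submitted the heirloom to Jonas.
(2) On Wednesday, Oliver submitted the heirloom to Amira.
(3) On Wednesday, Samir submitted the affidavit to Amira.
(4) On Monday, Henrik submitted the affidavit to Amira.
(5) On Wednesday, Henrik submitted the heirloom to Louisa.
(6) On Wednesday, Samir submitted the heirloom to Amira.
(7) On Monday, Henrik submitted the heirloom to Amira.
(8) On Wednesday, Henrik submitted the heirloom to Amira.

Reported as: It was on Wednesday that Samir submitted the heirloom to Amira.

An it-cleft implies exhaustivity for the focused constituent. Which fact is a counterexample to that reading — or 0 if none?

The cleft puts "on Wednesday" in focus and presupposes the open proposition with Samir as agent and the heirloom as thing and Amira as recipient.
Exhaustivity: on Wednesday is the only setting satisfying that background.
No listed fact matches the background with a different setting. Exhaustivity holds.

0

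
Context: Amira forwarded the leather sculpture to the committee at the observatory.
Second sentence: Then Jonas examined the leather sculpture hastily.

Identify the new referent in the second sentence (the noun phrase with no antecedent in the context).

Jonas

"the leather sculpture" in the second sentence is given — already mentioned in the context.
"Jonas" has no antecedent in the context; it is discourse-new.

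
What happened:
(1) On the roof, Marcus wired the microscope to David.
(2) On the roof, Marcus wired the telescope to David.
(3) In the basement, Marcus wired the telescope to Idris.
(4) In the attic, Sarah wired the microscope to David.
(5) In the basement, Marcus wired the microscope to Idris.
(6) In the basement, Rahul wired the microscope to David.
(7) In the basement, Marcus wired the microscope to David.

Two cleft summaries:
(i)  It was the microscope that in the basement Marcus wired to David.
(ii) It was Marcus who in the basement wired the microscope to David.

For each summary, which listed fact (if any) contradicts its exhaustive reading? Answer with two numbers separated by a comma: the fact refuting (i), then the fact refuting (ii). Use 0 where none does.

(i): focus "the microscope". No fact shares agent = Marcus, recipient = David, setting = in the basement with a different thing. 0.
(ii): focus "Marcus". Looking for thing = the microscope, recipient = David, setting = in the basement with some other agent — fact (6) has Rahul there. Refuted.

0, 6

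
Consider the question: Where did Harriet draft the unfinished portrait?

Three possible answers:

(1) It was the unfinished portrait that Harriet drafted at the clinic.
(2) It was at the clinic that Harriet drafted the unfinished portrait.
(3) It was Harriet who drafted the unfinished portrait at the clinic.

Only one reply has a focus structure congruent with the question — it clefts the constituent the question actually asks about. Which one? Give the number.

The question word "where" targets the location.
Option (1) clefts "the unfinished portrait" — the direct object, not what was asked.
Option (2) clefts "at the clinic" — that matches what the question asks about.
Option (3) clefts "Harriet" — the subject (agent), not what was asked.
So the congruent reply is (2).

2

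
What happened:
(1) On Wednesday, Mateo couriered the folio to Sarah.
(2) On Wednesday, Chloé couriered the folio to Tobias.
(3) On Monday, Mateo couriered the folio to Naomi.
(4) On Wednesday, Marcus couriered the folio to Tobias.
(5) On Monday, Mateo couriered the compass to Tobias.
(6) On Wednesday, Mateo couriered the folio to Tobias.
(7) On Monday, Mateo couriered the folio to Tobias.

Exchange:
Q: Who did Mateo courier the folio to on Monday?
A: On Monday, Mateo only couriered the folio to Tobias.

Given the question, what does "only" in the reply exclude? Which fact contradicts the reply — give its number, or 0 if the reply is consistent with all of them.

Answering "Who did ... to ...?" puts focus on the recipient — here, "Tobias".
So "only" ranges over recipients; the rest (agent = Mateo, thing = the folio, setting = on Monday) is presupposed.
Fact (3) keeps agent = Mateo, thing = the folio, setting = on Monday but has recipient = Naomi; that refutes the reply.
(Fact (5) would refute a reading with focus on the thing — but that is not what the question asks.)

3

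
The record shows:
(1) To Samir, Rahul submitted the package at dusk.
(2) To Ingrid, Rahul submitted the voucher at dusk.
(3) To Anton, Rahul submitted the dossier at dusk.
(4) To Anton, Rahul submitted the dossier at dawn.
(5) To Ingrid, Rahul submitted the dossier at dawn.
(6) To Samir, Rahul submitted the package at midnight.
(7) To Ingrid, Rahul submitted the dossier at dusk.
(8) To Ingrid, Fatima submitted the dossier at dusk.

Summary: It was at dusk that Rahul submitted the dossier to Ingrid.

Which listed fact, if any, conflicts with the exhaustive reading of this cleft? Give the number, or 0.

Focus of the cleft: "at dusk" (the setting). Presupposed background: same agent, thing, recipient (Rahul / the dossier / Ingrid).
Exhaustivity: at dusk is the only setting satisfying that background.
But fact (5) also has same agent, thing, recipient (Rahul / the dossier / Ingrid), with setting = at dawn — so the exhaustive reading fails.

5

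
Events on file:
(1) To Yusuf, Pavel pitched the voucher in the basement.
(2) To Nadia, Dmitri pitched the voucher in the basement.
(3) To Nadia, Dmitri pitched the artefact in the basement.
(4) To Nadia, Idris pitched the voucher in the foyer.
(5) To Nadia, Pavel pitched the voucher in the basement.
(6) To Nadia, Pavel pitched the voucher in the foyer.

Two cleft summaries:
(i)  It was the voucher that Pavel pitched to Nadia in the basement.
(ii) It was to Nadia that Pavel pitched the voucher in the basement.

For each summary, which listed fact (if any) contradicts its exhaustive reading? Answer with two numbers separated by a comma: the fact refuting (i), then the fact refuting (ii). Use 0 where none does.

(i): focus "the voucher". No fact shares Pavel as agent and Nadia as recipient and in the basement as setting with a different thing. 0.
(ii): focus "Nadia". Looking for Pavel as agent and the voucher as thing and in the basement as setting with some other recipient — fact (1) has Yusuf there. Refuted.

0, 1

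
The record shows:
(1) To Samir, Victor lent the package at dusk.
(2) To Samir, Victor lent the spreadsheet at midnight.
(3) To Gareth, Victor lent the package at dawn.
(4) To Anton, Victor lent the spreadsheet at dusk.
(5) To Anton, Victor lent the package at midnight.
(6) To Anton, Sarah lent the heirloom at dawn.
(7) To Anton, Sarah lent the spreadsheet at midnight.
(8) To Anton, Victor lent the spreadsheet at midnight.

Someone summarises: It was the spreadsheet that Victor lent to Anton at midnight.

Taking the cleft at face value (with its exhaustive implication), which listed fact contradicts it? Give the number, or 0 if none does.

The cleft puts "the spreadsheet" in focus and presupposes the open proposition with agent = Victor, recipient = Anton, setting = at midnight.
Exhaustivity: the spreadsheet is the only thing satisfying that background.
But fact (5) also has agent = Victor, recipient = Anton, setting = at midnight, with thing = the package — so the exhaustive reading fails.

5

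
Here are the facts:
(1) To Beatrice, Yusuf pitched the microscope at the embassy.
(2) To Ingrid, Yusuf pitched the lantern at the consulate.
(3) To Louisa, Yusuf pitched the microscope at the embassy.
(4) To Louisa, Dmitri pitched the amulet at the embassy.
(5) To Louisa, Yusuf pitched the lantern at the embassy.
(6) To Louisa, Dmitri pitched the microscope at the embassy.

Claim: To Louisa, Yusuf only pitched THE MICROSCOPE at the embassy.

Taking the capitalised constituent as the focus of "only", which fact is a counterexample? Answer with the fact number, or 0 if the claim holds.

5

Focus (in capitals) is "the microscope" — the thing. "Only" excludes alternative things while holding fixed same agent, recipient, setting (Yusuf / Louisa / at the embassy).
Fact (5) matches on same agent, recipient, setting (Yusuf / Louisa / at the embassy), but has thing = the lantern instead. That refutes the claim.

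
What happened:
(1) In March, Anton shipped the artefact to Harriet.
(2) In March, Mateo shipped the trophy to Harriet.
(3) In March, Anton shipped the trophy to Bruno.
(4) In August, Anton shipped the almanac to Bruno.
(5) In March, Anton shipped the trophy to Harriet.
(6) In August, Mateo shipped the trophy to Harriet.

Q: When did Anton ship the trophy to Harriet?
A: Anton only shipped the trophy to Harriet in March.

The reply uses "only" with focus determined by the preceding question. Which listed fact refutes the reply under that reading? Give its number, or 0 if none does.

The question "When did ...?" targets the setting, so in the reply the focus falls on "in March".
"Only" then excludes alternative settings while the background — Anton as agent and the trophy as thing and Harriet as recipient — is held fixed.
No listed fact shares that background with another setting. Nothing contradicts the reply.
(Fact (3) would refute a reading with focus on the recipient — but that is not what the question asks.)

0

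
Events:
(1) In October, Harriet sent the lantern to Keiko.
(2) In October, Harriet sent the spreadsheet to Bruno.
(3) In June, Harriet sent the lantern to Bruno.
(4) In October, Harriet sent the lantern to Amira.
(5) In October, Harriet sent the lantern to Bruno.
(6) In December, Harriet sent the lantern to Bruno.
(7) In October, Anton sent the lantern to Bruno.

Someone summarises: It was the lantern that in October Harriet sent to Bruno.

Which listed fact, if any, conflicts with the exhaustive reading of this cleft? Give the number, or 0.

2

Focus of the cleft: "the lantern" (the thing). Presupposed background: same agent, recipient, setting (Harriet / Bruno / in October).
Exhaustivity: the lantern is the only thing satisfying that background.
But fact (2) also has same agent, recipient, setting (Harriet / Bruno / in October), with thing = the spreadsheet — so the exhaustive reading fails.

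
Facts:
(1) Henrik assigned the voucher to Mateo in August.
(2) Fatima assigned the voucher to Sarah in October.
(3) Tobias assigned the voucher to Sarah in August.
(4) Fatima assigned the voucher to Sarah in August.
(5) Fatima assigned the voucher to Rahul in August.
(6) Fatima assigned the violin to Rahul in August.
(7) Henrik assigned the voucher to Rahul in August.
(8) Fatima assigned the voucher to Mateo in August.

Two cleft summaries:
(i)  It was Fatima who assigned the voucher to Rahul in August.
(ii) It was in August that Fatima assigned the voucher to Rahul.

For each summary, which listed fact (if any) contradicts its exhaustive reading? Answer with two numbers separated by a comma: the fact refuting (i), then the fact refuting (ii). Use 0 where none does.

7, 0

Summary (i) focuses "Fatima" (the agent); background thing = the voucher, recipient = Rahul, setting = in August. Fact (7) matches that background with agent = Henrik — refutes (i).
Summary (ii) focuses "in August" (the setting); background agent = Fatima, thing = the voucher, recipient = Rahul. No fact matches that background with a different setting, so 0.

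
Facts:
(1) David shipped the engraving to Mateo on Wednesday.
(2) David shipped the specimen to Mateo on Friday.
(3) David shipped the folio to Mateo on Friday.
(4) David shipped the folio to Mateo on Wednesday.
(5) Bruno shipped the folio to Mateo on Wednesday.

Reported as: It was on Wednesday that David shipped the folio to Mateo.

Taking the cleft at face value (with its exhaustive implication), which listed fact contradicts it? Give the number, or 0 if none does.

3

Focus of the cleft: "on Wednesday" (the setting). Presupposed background: agent = David, thing = the folio, recipient = Mateo.
Exhaustivity: on Wednesday is the only setting satisfying that background.
Fact (3) shares the background but with setting = on Friday; exhaustivity is violated.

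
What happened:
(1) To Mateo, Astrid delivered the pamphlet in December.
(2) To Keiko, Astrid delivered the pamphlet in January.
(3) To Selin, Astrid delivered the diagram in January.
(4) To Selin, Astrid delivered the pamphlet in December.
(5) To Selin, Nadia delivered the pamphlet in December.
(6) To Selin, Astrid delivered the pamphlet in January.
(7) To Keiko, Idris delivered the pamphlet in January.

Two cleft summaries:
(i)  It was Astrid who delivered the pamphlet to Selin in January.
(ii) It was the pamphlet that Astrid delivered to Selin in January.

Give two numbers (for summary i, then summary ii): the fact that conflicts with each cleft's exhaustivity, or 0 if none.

Summary (i) focuses "Astrid" (the agent); background same thing, recipient, setting (the pamphlet / Selin / in January). No fact matches that background with a different agent, so 0.
Summary (ii) focuses "the pamphlet" (the thing); background same agent, recipient, setting (Astrid / Selin / in January). Fact (3) matches that background with thing = the diagram — refutes (ii).

0, 3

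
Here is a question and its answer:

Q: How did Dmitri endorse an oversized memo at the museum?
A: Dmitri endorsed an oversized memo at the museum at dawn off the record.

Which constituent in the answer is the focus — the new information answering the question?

off the record

The wh-word "how" asks about the manner.
In the answer, "Dmitri", "an oversized memo" and "at the museum" are given — repeated from the question.
"at dawn" is also new, but it specifies the time, which is not what the question asks about — so it is not the focus.
The constituent filling the manner gap is "off the record"; that is the focus.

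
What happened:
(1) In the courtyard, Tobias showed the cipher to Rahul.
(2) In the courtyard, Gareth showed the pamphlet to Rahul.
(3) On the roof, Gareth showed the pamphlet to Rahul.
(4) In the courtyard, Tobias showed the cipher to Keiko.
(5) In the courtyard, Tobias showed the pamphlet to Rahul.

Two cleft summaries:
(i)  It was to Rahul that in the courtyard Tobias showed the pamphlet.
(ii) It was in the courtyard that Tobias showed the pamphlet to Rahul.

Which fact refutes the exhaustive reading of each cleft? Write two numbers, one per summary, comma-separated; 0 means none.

0, 0

Summary (i) focuses "Rahul" (the recipient); background same agent, thing, setting (Tobias / the pamphlet / in the courtyard). No fact matches that background with a different recipient, so 0.
Summary (ii) focuses "in the courtyard" (the setting); background same agent, thing, recipient (Tobias / the pamphlet / Rahul). No fact matches that background with a different setting, so 0.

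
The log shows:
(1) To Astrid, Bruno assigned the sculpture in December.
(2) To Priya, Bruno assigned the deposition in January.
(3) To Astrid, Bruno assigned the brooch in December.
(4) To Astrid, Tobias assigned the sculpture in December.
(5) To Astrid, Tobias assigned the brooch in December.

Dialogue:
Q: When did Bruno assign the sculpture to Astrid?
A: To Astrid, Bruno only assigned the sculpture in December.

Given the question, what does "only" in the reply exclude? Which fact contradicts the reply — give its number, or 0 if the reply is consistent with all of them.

Answering "When did ...?" puts focus on the setting — here, "in December".
So "only" ranges over settings; the rest (Bruno as agent and the sculpture as thing and Astrid as recipient) is presupposed.
No listed fact shares that background with another setting. Nothing contradicts the reply.
(Fact (3) would refute a reading with focus on the thing — but that is not what the question asks.)

0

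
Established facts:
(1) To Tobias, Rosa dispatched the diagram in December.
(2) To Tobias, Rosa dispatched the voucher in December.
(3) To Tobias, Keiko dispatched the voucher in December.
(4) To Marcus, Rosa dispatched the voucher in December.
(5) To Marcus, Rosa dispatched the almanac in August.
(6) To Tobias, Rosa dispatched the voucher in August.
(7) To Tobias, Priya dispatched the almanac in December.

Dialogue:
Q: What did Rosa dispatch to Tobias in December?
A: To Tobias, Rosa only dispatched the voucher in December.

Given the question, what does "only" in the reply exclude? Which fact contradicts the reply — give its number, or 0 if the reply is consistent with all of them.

Answering "What did ...?" puts focus on the thing — here, "the voucher".
So "only" ranges over things; the rest (Rosa as agent and Tobias as recipient and in December as setting) is presupposed.
Fact (1) shares the background with a different thing (the diagram) — counterexample.
(Fact (6) would refute a reading with focus on the setting — but that is not what the question asks.)

1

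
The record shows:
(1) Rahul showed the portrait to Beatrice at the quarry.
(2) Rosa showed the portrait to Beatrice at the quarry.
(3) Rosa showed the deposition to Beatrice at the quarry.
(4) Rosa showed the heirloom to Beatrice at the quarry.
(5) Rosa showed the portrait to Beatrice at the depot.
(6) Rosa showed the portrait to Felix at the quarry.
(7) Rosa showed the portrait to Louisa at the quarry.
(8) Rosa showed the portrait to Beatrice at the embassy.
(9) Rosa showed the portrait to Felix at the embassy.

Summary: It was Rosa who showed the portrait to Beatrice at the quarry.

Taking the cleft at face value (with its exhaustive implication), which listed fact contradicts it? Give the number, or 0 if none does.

1

Focus of the cleft: "Rosa" (the agent). Presupposed background: the portrait as thing and Beatrice as recipient and at the quarry as setting.
Exhaustivity: Rosa is the only agent satisfying that background.
But fact (1) also has the portrait as thing and Beatrice as recipient and at the quarry as setting, with agent = Rahul — so the exhaustive reading fails.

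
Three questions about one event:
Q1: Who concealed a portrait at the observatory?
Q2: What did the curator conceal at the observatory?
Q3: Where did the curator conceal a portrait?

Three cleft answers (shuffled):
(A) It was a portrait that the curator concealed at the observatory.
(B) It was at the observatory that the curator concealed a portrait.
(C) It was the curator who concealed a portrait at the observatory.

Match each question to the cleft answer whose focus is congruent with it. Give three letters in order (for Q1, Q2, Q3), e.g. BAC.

Q1 asks about the subject (agent); cleft (C) focuses "the curator", which is the subject (agent) — so Q1 → C.
Q2 asks about the direct object; cleft (A) focuses "a portrait", which is the direct object — so Q2 → A.
Q3 asks about the location; cleft (B) focuses "at the observatory", which is the location — so Q3 → B.
Mapping: Q1→C, Q2→A, Q3→B.

CAB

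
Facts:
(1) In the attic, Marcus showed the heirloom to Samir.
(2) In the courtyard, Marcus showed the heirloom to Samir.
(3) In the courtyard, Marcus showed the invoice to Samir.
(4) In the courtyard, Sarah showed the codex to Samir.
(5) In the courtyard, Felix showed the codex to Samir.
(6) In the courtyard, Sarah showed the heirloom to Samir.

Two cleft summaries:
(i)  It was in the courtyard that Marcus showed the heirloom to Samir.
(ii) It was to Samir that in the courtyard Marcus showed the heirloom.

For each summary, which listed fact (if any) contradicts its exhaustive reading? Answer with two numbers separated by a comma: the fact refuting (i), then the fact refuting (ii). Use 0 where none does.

Summary (i) focuses "in the courtyard" (the setting); background Marcus as agent and the heirloom as thing and Samir as recipient. Fact (1) matches that background with setting = in the attic — refutes (i).
Summary (ii) focuses "Samir" (the recipient); background Marcus as agent and the heirloom as thing and in the courtyard as setting. No fact matches that background with a different recipient, so 0.

1, 0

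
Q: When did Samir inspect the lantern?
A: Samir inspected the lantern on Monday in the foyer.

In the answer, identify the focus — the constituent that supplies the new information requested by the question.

The wh-word "when" asks about the time.
In the answer, "Samir" and "the lantern" are given — repeated from the question.
"in the foyer" is also new, but it specifies the location, which is not what the question asks about — so it is not the focus.
The constituent filling the time gap is "on Monday"; that is the focus.

on Monday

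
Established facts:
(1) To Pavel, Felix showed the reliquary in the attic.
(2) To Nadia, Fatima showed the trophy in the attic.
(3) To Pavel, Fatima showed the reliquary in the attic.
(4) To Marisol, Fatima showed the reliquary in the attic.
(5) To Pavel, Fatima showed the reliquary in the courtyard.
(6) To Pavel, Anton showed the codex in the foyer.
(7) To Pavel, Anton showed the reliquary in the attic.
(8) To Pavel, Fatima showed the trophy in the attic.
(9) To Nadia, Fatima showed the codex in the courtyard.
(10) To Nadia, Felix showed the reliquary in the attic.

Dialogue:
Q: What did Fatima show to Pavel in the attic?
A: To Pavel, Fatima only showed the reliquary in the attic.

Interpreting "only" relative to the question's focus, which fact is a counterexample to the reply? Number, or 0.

The question "What did ...?" targets the thing, so in the reply the focus falls on "the reliquary".
So "only" ranges over things; the rest (same agent, recipient, setting (Fatima / Pavel / in the attic)) is presupposed.
Fact (8) keeps same agent, recipient, setting (Fatima / Pavel / in the attic) but has thing = the trophy; that refutes the reply.
(Fact (4) would refute a reading with focus on the recipient — but that is not what the question asks.)

8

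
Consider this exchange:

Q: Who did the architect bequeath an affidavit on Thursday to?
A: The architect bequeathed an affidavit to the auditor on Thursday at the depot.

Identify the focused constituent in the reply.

to the auditor

The wh-word "who" asks about the recipient.
In the answer, "the architect", "an affidavit" and "on Thursday" are given — repeated from the question.
"at the depot" is also new, but it specifies the location, which is not what the question asks about — so it is not the focus.
The constituent filling the recipient gap is "to the auditor"; that is the focus.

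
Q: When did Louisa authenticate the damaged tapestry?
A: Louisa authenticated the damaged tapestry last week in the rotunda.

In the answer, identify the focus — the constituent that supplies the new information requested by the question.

last week

The wh-word "when" asks about the time.
In the answer, "Louisa" and "the damaged tapestry" are given — repeated from the question.
"in the rotunda" is also new, but it specifies the location, which is not what the question asks about — so it is not the focus.
The constituent filling the time gap is "last week"; that is the focus.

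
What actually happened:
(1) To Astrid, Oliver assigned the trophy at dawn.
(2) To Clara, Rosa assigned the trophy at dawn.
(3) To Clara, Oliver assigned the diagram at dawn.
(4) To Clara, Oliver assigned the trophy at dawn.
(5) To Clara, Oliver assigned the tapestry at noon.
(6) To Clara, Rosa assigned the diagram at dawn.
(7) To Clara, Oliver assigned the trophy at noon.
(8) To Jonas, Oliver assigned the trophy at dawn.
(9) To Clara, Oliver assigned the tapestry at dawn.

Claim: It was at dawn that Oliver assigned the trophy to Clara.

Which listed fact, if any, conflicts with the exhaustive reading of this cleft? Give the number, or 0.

7

Focus of the cleft: "at dawn" (the setting). Presupposed background: Oliver as agent and the trophy as thing and Clara as recipient.
Exhaustivity: at dawn is the only setting satisfying that background.
But fact (7) also has Oliver as agent and the trophy as thing and Clara as recipient, with setting = at noon — so the exhaustive reading fails.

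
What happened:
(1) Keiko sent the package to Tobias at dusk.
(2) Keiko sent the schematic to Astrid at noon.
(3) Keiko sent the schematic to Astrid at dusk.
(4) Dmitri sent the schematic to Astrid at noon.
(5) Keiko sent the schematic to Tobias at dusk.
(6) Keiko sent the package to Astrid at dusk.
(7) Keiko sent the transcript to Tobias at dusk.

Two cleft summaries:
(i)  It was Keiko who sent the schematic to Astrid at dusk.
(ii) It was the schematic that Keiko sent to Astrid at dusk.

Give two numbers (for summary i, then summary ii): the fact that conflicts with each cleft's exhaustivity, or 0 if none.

0, 6

Summary (i) focuses "Keiko" (the agent); background thing = the schematic, recipient = Astrid, setting = at dusk. No fact matches that background with a different agent, so 0.
Summary (ii) focuses "the schematic" (the thing); background agent = Keiko, recipient = Astrid, setting = at dusk. Fact (6) matches that background with thing = the package — refutes (ii).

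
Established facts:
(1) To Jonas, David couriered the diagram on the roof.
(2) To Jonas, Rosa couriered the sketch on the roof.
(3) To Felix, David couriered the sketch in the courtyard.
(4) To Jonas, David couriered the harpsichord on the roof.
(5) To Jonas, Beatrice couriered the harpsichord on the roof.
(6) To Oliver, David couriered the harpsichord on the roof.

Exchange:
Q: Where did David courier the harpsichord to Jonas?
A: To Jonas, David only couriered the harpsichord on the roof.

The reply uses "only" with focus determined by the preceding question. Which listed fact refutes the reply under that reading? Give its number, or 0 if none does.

0

Answering "Where did ...?" puts focus on the setting — here, "on the roof".
So "only" ranges over settings; the rest (agent = David, thing = the harpsichord, recipient = Jonas) is presupposed.
No listed fact shares that background with another setting. Nothing contradicts the reply.
(Fact (1) would refute a reading with focus on the thing — but that is not what the question asks.)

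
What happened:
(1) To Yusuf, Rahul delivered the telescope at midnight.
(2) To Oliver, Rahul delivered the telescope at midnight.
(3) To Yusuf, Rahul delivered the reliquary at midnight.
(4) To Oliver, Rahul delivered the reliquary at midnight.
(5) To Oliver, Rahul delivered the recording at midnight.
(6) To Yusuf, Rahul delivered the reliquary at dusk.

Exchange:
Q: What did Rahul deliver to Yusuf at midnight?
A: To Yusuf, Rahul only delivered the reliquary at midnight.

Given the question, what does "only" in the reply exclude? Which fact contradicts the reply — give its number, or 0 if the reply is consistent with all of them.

The question "What did ...?" targets the thing, so in the reply the focus falls on "the reliquary".
"Only" then excludes alternative things while the background — same agent, recipient, setting (Rahul / Yusuf / at midnight) — is held fixed.
Fact (1) keeps same agent, recipient, setting (Rahul / Yusuf / at midnight) but has thing = the telescope; that refutes the reply.
(Fact (4) would refute a reading with focus on the recipient — but that is not what the question asks.)

1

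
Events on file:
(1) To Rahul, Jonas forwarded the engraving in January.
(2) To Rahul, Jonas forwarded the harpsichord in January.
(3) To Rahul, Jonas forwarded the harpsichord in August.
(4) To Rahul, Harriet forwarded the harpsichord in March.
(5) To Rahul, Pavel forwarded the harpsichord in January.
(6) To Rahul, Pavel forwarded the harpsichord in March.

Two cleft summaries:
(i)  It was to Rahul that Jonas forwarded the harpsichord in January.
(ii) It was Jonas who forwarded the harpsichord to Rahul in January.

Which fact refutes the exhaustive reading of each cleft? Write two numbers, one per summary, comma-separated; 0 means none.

Summary (i) focuses "Rahul" (the recipient); background agent = Jonas, thing = the harpsichord, setting = in January. No fact matches that background with a different recipient, so 0.
Summary (ii) focuses "Jonas" (the agent); background thing = the harpsichord, recipient = Rahul, setting = in January. Fact (5) matches that background with agent = Pavel — refutes (ii).

0, 5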